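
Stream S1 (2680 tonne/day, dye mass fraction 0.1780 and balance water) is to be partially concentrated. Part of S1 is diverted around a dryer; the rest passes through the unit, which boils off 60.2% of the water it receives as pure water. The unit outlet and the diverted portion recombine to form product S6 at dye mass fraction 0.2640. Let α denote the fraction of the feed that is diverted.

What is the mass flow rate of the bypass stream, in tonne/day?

All 2680×0.178 = 477.04 tonne/day of dye reaches S6, so S6 = 477.04/0.264 = 1807 tonne/day and vapour = 873.03 tonne/day.
The evaporator receives (1−α)·2680 of feed at 0.822 water and removes 0.602 of that water:
0.602×0.822×(1−α)×2680 = 873.03
(1−α) = 873.03/1326.2 = 0.6583;  α = 0.3417.
Bypass flow = 0.3417×2680 = 915.75 tonne/day.

915.7 tonne/day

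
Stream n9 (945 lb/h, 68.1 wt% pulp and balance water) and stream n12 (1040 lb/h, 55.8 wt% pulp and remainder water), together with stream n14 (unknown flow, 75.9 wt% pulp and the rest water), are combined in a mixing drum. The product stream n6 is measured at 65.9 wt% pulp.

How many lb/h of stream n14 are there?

842.5 lb/h

Let n14 be the unknown flow. Total out = 1985 + n14.
pulp balance: 1223.9 + 0.759·n14 = 0.659·(1985 + n14)
(0.759 − 0.659)·n14 = 0.659×1985 − 1223.9 = 84.25
n14 = 84.25 / 0.100 = 842.5 lb/h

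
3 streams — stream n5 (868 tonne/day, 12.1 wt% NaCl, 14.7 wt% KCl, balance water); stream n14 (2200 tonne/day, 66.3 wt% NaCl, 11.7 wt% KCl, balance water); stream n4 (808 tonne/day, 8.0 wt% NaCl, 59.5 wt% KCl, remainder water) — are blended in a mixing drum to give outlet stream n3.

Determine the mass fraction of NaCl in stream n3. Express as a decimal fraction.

Total flow out = 868 + 2200 + 808 = 3876 tonne/day.
NaCl in = 868×0.121 + 2200×0.663 + 808×0.080 = 1628.3 tonne/day.
NaCl mass fraction in n3 = 1628.3/3876 = 0.420.

0.420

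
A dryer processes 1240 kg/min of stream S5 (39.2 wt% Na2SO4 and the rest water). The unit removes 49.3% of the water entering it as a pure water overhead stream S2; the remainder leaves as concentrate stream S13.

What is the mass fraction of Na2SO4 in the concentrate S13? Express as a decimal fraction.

0.560

Na2SO4 is not removed: 1240×0.392 = 486.08 kg/min of Na2SO4 enters S13.
water entering = 1240×0.608 = 753.92 kg/min; overhead removed = 0.493×753.92 = 371.68 kg/min.
Concentrate = 1240 − 371.68 = 868.32 kg/min.
Mass fraction = 486.08/868.32 = 0.560.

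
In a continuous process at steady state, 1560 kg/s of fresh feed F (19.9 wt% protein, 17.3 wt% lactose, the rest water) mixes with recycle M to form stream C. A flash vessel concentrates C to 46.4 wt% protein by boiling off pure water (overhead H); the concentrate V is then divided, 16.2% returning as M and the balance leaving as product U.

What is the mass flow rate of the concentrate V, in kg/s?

798.4 kg/s

Overall protein balance (none leaves overhead): protein in fresh feed = protein in product, i.e. 1560×0.199 = (1−0.162)·V·0.464.
V = 310.44/(0.464×0.838) = 798.39 kg/s.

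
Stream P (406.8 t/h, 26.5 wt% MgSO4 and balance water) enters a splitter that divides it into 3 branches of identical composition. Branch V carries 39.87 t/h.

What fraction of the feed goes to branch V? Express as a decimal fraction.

0.098

Fraction to V = 39.87/406.8 = 0.0980.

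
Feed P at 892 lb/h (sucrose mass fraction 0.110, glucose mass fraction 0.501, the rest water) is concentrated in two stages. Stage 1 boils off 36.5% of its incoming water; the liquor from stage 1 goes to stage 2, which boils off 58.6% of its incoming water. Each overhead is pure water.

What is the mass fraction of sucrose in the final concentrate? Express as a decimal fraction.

water in feed = 892×0.389 = 346.99 lb/h.
After stage 1: water left = (1−0.365)×346.99 = 220.34; stream total = 765.35 lb/h.
After stage 2: water left = (1−0.586)×220.34 = 91.22; final concentrate = 636.23 lb/h.
sucrose fraction = 98.12/636.23 = 0.154.

0.154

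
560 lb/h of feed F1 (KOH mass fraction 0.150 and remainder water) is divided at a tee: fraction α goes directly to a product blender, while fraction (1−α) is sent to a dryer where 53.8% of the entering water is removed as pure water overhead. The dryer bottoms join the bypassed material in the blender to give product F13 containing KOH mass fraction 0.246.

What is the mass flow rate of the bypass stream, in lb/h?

All 560×0.150 = 84 lb/h of KOH reaches F13, so F13 = 84/0.246 = 341.46 lb/h and vapour = 218.54 lb/h.
The evaporator receives (1−α)·560 of feed at 0.850 water and removes 0.538 of that water:
0.538×0.850×(1−α)×560 = 218.54
(1−α) = 218.54/256.09 = 0.8534;  α = 0.1466.
Bypass flow = 0.1466×560 = 82.115 lb/h.

82.12 lb/h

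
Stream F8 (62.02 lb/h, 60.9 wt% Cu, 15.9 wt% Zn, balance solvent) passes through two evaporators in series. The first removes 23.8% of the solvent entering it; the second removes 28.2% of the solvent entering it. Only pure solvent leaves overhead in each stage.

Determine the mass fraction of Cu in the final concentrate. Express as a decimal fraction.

0.6805

solvent in feed = 62.02×0.232 = 14.389 lb/h.
After stage 1: solvent left = (1−0.238)×14.389 = 10.964; stream total = 58.596 lb/h.
After stage 2: solvent left = (1−0.282)×10.964 = 7.8723; final concentrate = 55.504 lb/h.
Cu fraction = 37.77/55.504 = 0.6805.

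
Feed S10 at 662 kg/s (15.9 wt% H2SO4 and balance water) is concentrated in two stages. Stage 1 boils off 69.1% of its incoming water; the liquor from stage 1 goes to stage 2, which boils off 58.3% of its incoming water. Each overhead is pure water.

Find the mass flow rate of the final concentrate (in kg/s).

water in feed = 662×0.841 = 556.74 kg/s.
After stage 1: water left = (1−0.691)×556.74 = 172.03; stream total = 277.29 kg/s.
After stage 2: water left = (1−0.583)×172.03 = 71.738; final concentrate = 177 kg/s.

177 kg/s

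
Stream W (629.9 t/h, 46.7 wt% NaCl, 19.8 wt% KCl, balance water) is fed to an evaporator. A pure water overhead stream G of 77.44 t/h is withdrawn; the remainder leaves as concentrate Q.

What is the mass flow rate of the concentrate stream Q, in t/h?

552.5 t/h

Concentrate = 629.9 − 77.44 = 552.46 t/h.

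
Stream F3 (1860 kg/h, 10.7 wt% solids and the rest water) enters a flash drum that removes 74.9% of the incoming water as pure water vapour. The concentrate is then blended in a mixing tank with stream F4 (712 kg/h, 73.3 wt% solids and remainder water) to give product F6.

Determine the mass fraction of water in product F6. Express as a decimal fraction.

Vapour removed = 0.749×0.893×1860 = 1244.1 kg/h; concentrate = 615.93 kg/h.
water reaching the mixer = 416.91 (from concentrate) + 712×0.267 = 607.01 kg/h.
Product flow = 615.93 + 712 = 1327.9 kg/h; water fraction = 0.457.

0.457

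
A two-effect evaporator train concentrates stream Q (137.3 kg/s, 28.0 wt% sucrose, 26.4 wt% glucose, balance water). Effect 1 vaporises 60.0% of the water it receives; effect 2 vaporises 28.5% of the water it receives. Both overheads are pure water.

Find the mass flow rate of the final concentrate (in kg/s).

92.6 kg/s

water in feed = 137.3×0.456 = 62.609 kg/s.
After stage 1: water left = (1−0.600)×62.609 = 25.044; stream total = 99.735 kg/s.
After stage 2: water left = (1−0.285)×25.044 = 17.906; final concentrate = 92.597 kg/s.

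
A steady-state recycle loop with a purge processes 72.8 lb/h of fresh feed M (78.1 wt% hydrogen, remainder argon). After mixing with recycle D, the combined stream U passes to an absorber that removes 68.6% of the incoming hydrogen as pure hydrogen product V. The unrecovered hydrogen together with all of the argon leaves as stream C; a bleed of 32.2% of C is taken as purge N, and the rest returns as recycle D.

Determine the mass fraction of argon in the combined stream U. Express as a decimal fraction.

0.4067

argon enters only via M and leaves only via the purge: 72.8×0.219 = 0.322×(argon in C), and the absorber passes all argon, so argon in U = argon in C = 49.513 lb/h.
hydrogen in U: m_A = 72.8×0.781 + (1−0.322)·(1−0.686)·m_A, so m_A = 56.857/0.7871 = 72.235 lb/h.
U = 72.235 + 49.513 = 121.75 lb/h.
argon fraction in U = 49.513/121.75 = 0.4067.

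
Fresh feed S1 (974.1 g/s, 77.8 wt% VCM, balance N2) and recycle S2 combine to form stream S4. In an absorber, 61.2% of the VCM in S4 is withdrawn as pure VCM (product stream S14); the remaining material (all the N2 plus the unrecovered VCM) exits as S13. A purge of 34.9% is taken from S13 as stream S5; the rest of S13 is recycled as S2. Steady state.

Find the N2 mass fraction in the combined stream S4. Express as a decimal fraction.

0.3793

N2 enters only via S1 and leaves only via the purge: 974.1×0.222 = 0.349×(N2 in S13), and the absorber passes all N2, so N2 in S4 = N2 in S13 = 619.63 g/s.
VCM in S4: m_A = 974.1×0.778 + (1−0.349)·(1−0.612)·m_A, so m_A = 757.85/0.7474 = 1014 g/s.
S4 = 1014 + 619.63 = 1633.6 g/s.
N2 fraction in S4 = 619.63/1633.6 = 0.3793.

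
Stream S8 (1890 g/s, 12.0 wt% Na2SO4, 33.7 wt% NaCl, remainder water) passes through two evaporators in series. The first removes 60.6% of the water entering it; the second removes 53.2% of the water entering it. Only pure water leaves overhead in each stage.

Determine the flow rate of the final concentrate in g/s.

water in feed = 1890×0.543 = 1026.3 g/s.
After stage 1: water left = (1−0.606)×1026.3 = 404.35; stream total = 1268.1 g/s.
After stage 2: water left = (1−0.532)×404.35 = 189.24; final concentrate = 1053 g/s.

1053 g/s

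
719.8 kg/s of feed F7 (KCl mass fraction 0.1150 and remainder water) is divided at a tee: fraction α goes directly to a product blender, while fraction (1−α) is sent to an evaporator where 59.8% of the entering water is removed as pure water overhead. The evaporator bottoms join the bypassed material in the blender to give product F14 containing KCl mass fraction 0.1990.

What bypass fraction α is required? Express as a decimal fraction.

All 719.8×0.115 = 82.777 kg/s of KCl reaches F14, so F14 = 82.777/0.199 = 415.96 kg/s and vapour = 303.84 kg/s.
The evaporator receives (1−α)·719.8 of feed at 0.885 water and removes 0.598 of that water:
0.598×0.885×(1−α)×719.8 = 303.84
(1−α) = 303.84/380.94 = 0.7976;  α = 0.2024.

0.202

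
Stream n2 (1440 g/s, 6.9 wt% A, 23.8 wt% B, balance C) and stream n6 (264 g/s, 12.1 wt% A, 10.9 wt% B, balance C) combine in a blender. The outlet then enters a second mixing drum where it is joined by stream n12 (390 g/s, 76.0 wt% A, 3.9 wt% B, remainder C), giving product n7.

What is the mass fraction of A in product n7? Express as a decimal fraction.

0.204

Overall, product flow = 2094 g/s.
A in = 1440×0.069 + 264×0.121 + 390×0.760 = 427.7 g/s.
A fraction in n7 = 0.204.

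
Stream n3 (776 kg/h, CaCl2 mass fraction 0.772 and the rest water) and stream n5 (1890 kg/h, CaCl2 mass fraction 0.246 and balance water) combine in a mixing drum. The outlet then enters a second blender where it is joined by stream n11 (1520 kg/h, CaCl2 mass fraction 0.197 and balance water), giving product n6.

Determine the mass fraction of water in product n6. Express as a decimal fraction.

Overall, product flow = 4186 kg/h.
water in = 776×0.228 + 1890×0.754 + 1520×0.803 = 2822.5 kg/h.
water fraction in n6 = 0.674.

0.674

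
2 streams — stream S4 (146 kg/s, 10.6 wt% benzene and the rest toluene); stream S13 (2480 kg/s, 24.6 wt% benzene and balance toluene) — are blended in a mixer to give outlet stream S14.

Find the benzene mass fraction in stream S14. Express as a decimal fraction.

0.238

Total flow out = 146 + 2480 = 2626 kg/s.
benzene in = 146×0.106 + 2480×0.246 = 625.56 kg/s.
benzene mass fraction in S14 = 625.56/2626 = 0.238.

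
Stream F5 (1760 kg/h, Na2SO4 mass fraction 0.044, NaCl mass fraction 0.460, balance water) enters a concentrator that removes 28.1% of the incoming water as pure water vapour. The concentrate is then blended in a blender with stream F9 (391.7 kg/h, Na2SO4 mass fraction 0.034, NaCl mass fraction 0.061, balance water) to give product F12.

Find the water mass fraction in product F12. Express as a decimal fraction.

Vapour removed = 0.281×0.496×1760 = 245.3 kg/h; concentrate = 1514.7 kg/h.
water reaching the mixer = 627.66 (from concentrate) + 391.7×0.905 = 982.15 kg/h.
Product flow = 1514.7 + 391.7 = 1906.4 kg/h; water fraction = 0.515.

0.515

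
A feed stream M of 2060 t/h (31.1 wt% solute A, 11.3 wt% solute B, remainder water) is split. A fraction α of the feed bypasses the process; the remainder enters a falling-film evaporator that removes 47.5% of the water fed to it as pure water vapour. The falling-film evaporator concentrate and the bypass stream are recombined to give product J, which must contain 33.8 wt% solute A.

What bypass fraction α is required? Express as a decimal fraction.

All 2060×0.311 = 640.66 t/h of solute A reaches J, so J = 640.66/0.338 = 1895.4 t/h and vapour = 164.56 t/h.
The evaporator receives (1−α)·2060 of feed at 0.576 water and removes 0.475 of that water:
0.475×0.576×(1−α)×2060 = 164.56
(1−α) = 164.56/563.62 = 0.2920;  α = 0.7080.

0.708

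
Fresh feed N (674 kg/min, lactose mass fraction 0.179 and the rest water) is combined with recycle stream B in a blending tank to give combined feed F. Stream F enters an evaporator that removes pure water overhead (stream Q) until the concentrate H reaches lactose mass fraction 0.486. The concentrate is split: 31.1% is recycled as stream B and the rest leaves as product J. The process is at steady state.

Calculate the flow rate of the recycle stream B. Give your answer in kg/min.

112.1 kg/min

Overall lactose balance (none leaves overhead): lactose in fresh feed = lactose in product, i.e. 674×0.179 = (1−0.311)·H·0.486.
H = 120.65/(0.486×0.689) = 360.29 kg/min.
Recycle B = 0.311×360.29 = 112.05 kg/min.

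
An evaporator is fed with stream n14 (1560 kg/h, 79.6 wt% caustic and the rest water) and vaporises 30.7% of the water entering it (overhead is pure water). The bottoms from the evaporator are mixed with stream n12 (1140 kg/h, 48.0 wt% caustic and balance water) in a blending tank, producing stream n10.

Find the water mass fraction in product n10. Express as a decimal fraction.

0.313

Vapour removed = 0.307×0.204×1560 = 97.7 kg/h; concentrate = 1462.3 kg/h.
water reaching the mixer = 220.54 (from concentrate) + 1140×0.520 = 813.34 kg/h.
Product flow = 1462.3 + 1140 = 2602.3 kg/h; water fraction = 0.313.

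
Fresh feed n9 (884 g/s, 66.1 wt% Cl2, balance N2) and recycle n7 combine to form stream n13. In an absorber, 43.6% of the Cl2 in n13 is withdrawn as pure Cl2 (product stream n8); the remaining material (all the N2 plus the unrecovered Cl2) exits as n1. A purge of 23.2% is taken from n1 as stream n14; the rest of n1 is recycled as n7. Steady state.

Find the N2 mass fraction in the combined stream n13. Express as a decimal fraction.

N2 enters only via n9 and leaves only via the purge: 884×0.339 = 0.232×(N2 in n1), and the absorber passes all N2, so N2 in n13 = N2 in n1 = 1291.7 g/s.
Cl2 in n13: m_A = 884×0.661 + (1−0.232)·(1−0.436)·m_A, so m_A = 584.32/0.5668 = 1030.8 g/s.
n13 = 1030.8 + 1291.7 = 2322.5 g/s.
N2 fraction in n13 = 1291.7/2322.5 = 0.556.

0.556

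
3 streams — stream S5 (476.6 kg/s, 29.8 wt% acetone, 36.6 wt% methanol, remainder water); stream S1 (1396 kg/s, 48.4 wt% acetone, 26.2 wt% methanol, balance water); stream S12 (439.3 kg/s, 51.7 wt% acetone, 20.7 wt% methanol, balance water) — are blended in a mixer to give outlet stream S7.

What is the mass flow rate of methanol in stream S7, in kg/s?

methanol out = methanol in = 476.6×0.366 + 1396×0.262 + 439.3×0.207 = 631.12 kg/s.

631.1 kg/s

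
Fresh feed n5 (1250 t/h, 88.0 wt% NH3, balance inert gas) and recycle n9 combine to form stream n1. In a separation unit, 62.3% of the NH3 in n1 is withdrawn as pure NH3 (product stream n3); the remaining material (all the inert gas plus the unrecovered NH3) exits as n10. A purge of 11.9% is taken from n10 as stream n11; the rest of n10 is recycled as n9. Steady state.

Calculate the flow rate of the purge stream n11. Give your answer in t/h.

223.9 t/h

inert gas enters only via n5 and leaves only via the purge: 1250×0.120 = 0.119×(inert gas in n10), and the separation unit passes all inert gas, so inert gas in n1 = inert gas in n10 = 1260.5 t/h.
NH3 in n1: m_A = 1250×0.880 + (1−0.119)·(1−0.623)·m_A, so m_A = 1100/0.6679 = 1647 t/h.
n10 = (1−0.623)×1647 + 1260.5 = 1881.4 t/h.
Purge n11 = 0.119×1881.4 = 223.89 t/h.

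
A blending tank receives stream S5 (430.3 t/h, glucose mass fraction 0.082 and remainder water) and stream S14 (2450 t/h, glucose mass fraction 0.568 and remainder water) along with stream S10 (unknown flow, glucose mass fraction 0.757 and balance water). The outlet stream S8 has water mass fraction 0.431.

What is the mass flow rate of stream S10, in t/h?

1128 t/h

Let S10 be the unknown flow. Total out = 2880.3 + S10.
water balance: 1453.4 + 0.243·S10 = 0.431·(2880.3 + S10)
(0.243 − 0.431)·S10 = 0.431×2880.3 − 1453.4 = -212.01
S10 = -212.01 / -0.188 = 1127.7 t/h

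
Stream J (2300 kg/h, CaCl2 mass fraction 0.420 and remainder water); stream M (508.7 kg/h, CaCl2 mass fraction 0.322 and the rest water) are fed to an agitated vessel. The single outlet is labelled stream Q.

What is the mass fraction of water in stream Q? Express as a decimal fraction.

0.598

Total flow out = 2300 + 508.7 = 2808.7 kg/h.
water in = 2300×0.580 + 508.7×0.678 = 1678.9 kg/h.
water mass fraction in Q = 1678.9/2808.7 = 0.598.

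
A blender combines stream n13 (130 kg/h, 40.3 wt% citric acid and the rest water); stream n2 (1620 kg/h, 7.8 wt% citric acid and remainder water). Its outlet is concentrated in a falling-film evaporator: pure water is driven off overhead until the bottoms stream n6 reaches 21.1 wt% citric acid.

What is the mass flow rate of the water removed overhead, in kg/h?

902.8 kg/h

citric acid entering = 130×0.403 + 1620×0.078 = 178.75 kg/h.
All citric acid reports to n6, so n6 = 178.75/0.211 = 847.16 kg/h.
Total feed = 1750 kg/h; overhead = 1750 − 847.16 = 902.84 kg/h.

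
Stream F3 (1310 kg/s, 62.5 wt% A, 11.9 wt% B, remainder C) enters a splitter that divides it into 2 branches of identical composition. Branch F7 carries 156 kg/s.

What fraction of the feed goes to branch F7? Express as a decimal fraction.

Fraction to F7 = 156/1310 = 0.1191.

0.119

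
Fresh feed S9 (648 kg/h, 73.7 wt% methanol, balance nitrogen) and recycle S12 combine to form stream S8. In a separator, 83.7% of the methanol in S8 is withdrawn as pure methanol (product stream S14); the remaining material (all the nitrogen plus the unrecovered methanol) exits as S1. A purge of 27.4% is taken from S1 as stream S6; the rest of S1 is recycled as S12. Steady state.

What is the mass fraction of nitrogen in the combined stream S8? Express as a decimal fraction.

0.5345

nitrogen enters only via S9 and leaves only via the purge: 648×0.263 = 0.274×(nitrogen in S1), and the separator passes all nitrogen, so nitrogen in S8 = nitrogen in S1 = 621.99 kg/h.
methanol in S8: m_A = 648×0.737 + (1−0.274)·(1−0.837)·m_A, so m_A = 477.58/0.8817 = 541.68 kg/h.
S8 = 541.68 + 621.99 = 1163.7 kg/h.
nitrogen fraction in S8 = 621.99/1163.7 = 0.5345.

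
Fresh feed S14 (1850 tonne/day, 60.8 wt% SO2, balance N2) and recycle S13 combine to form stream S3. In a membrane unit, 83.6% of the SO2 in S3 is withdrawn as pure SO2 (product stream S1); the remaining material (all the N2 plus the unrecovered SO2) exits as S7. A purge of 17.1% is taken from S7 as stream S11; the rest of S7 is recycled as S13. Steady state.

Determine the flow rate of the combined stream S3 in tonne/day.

5543 tonne/day

N2 enters only via S14 and leaves only via the purge: 1850×0.392 = 0.171×(N2 in S7), and the membrane unit passes all N2, so N2 in S3 = N2 in S7 = 4240.9 tonne/day.
SO2 in S3: m_A = 1850×0.608 + (1−0.171)·(1−0.836)·m_A, so m_A = 1124.8/0.8640 = 1301.8 tonne/day.
S3 = 1301.8 + 4240.9 = 5542.7 tonne/day.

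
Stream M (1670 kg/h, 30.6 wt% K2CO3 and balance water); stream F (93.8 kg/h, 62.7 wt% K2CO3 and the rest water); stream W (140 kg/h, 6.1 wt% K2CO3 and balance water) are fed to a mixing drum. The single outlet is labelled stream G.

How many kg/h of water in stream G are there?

water out = water in = 1670×0.694 + 93.8×0.373 + 140×0.939 = 1325.4 kg/h.

1325 kg/h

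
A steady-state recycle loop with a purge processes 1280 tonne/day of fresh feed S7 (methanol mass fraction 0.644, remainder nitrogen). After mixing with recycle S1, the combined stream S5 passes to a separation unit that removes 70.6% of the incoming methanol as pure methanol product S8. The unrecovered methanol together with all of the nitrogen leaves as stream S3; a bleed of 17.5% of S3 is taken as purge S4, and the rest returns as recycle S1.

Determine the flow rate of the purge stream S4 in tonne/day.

nitrogen enters only via S7 and leaves only via the purge: 1280×0.356 = 0.175×(nitrogen in S3), and the separation unit passes all nitrogen, so nitrogen in S5 = nitrogen in S3 = 2603.9 tonne/day.
methanol in S5: m_A = 1280×0.644 + (1−0.175)·(1−0.706)·m_A, so m_A = 824.32/0.7574 = 1088.3 tonne/day.
S3 = (1−0.706)×1088.3 + 2603.9 = 2923.8 tonne/day.
Purge S4 = 0.175×2923.8 = 511.67 tonne/day.

511.7 tonne/day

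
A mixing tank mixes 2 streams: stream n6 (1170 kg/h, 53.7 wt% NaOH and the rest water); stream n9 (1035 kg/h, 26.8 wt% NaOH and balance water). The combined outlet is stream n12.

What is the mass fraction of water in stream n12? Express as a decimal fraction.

Total flow out = 1170 + 1035 = 2205 kg/h.
water in = 1170×0.463 + 1035×0.732 = 1299.3 kg/h.
water mass fraction in n12 = 1299.3/2205 = 0.589.

0.589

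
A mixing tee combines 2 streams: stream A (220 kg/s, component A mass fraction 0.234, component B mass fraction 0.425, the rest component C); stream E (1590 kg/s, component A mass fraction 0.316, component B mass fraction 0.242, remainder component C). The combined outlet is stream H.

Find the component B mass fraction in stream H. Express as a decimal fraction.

0.264

Total flow out = 220 + 1590 = 1810 kg/s.
component B in = 220×0.425 + 1590×0.242 = 478.28 kg/s.
component B mass fraction in H = 478.28/1810 = 0.264.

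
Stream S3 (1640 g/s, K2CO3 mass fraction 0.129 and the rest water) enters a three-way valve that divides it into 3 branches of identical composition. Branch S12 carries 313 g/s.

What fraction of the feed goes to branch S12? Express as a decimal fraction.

Fraction to S12 = 313/1640 = 0.1909.

0.191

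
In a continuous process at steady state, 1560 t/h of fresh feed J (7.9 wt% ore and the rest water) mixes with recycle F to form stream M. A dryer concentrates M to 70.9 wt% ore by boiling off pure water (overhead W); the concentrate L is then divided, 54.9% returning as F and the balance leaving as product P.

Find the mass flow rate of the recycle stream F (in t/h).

Overall ore balance (none leaves overhead): ore in fresh feed = ore in product, i.e. 1560×0.079 = (1−0.549)·L·0.709.
L = 123.24/(0.709×0.451) = 385.42 t/h.
Recycle F = 0.549×385.42 = 211.59 t/h.

211.6 t/h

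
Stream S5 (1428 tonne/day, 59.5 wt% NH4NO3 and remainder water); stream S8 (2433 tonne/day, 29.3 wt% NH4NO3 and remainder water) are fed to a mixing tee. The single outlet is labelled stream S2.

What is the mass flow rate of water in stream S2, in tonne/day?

2298 tonne/day

water out = water in = 1428×0.405 + 2433×0.707 = 2298.5 tonne/day.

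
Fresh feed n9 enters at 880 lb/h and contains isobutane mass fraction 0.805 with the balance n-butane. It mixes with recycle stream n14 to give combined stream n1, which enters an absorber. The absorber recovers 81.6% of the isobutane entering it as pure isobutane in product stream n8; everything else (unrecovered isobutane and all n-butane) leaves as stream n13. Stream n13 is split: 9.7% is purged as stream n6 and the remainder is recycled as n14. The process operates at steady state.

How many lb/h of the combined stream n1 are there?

n-butane enters only via n9 and leaves only via the purge: 880×0.195 = 0.097×(n-butane in n13), and the absorber passes all n-butane, so n-butane in n1 = n-butane in n13 = 1769.1 lb/h.
isobutane in n1: m_A = 880×0.805 + (1−0.097)·(1−0.816)·m_A, so m_A = 708.4/0.8338 = 849.56 lb/h.
n1 = 849.56 + 1769.1 = 2618.6 lb/h.

2619 lb/h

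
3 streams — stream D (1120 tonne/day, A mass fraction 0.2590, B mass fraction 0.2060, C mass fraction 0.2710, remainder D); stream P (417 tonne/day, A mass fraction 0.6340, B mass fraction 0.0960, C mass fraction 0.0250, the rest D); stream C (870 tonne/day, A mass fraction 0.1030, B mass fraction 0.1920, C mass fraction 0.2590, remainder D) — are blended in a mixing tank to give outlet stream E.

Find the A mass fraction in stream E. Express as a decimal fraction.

0.2676

Total flow out = 1120 + 417 + 870 = 2407 tonne/day.
A in = 1120×0.259 + 417×0.634 + 870×0.103 = 644.07 tonne/day.
A mass fraction in E = 644.07/2407 = 0.2676.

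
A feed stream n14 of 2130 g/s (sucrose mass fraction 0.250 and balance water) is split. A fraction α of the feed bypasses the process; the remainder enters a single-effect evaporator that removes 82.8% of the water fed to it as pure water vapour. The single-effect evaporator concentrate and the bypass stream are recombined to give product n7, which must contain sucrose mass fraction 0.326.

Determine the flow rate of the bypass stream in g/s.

1330 g/s

All 2130×0.250 = 532.5 g/s of sucrose reaches n7, so n7 = 532.5/0.326 = 1633.4 g/s and vapour = 496.56 g/s.
The evaporator receives (1−α)·2130 of feed at 0.750 water and removes 0.828 of that water:
0.828×0.750×(1−α)×2130 = 496.56
(1−α) = 496.56/1322.7 = 0.3754;  α = 0.6246.
Bypass flow = 0.6246×2130 = 1330.4 g/s.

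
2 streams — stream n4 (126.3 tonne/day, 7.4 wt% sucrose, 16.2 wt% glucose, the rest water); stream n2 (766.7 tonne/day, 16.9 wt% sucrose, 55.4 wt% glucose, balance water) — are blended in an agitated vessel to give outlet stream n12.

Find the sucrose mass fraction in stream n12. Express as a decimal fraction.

0.1556

Total flow out = 126.3 + 766.7 = 893 tonne/day.
sucrose in = 126.3×0.074 + 766.7×0.169 = 138.92 tonne/day.
sucrose mass fraction in n12 = 138.92/893 = 0.1556.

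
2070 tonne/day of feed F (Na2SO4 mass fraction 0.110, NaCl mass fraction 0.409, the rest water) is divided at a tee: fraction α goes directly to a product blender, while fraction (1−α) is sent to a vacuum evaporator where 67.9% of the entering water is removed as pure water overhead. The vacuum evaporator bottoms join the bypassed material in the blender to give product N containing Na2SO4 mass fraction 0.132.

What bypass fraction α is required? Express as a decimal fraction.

0.490

All 2070×0.110 = 227.7 tonne/day of Na2SO4 reaches N, so N = 227.7/0.132 = 1725 tonne/day and vapour = 345 tonne/day.
The evaporator receives (1−α)·2070 of feed at 0.481 water and removes 0.679 of that water:
0.679×0.481×(1−α)×2070 = 345
(1−α) = 345/676.06 = 0.5103;  α = 0.4897.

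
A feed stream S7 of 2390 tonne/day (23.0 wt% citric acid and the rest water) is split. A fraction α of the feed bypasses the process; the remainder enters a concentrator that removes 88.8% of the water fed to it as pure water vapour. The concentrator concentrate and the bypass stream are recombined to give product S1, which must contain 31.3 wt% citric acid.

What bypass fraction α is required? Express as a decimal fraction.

All 2390×0.230 = 549.7 tonne/day of citric acid reaches S1, so S1 = 549.7/0.313 = 1756.2 tonne/day and vapour = 633.77 tonne/day.
The evaporator receives (1−α)·2390 of feed at 0.770 water and removes 0.888 of that water:
0.888×0.770×(1−α)×2390 = 633.77
(1−α) = 633.77/1634.2 = 0.3878;  α = 0.6122.

0.612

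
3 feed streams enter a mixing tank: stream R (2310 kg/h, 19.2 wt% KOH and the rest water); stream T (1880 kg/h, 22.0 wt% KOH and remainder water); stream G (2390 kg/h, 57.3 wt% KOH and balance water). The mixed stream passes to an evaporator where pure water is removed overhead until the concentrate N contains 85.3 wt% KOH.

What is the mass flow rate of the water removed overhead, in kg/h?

KOH entering = 2310×0.192 + 1880×0.220 + 2390×0.573 = 2226.6 kg/h.
All KOH reports to N, so N = 2226.6/0.853 = 2610.3 kg/h.
Total feed = 6580 kg/h; overhead = 6580 − 2610.3 = 3969.7 kg/h.

3970 kg/h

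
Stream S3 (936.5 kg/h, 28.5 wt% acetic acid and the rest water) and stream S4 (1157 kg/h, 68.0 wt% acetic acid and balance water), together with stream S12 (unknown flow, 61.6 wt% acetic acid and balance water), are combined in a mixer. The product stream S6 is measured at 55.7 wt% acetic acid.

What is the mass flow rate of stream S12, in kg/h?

1905 kg/h

Let S12 be the unknown flow. Total out = 2093.5 + S12.
acetic acid balance: 1053.7 + 0.616·S12 = 0.557·(2093.5 + S12)
(0.616 − 0.557)·S12 = 0.557×2093.5 − 1053.7 = 112.42
S12 = 112.42 / 0.059 = 1905.4 kg/h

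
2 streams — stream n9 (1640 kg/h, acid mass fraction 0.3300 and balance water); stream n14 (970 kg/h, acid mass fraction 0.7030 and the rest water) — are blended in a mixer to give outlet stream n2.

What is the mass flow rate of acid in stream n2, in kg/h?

acid out = acid in = 1640×0.330 + 970×0.703 = 1223.1 kg/h.

1223 kg/h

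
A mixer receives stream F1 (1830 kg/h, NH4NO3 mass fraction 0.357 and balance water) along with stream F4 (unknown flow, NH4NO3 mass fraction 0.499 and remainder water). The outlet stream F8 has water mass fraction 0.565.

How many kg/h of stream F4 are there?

Let F4 be the unknown flow. Total out = 1830 + F4.
water balance: 1176.7 + 0.501·F4 = 0.565·(1830 + F4)
(0.501 − 0.565)·F4 = 0.565×1830 − 1176.7 = -142.74
F4 = -142.74 / -0.064 = 2230.3 kg/h

2230 kg/h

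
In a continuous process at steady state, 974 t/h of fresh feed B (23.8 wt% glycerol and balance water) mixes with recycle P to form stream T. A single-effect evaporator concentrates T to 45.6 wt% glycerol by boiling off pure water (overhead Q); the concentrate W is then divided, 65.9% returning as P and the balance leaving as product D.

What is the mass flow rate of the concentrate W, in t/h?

1491 t/h

Overall glycerol balance (none leaves overhead): glycerol in fresh feed = glycerol in product, i.e. 974×0.238 = (1−0.659)·W·0.456.
W = 231.81/(0.456×0.341) = 1490.8 t/h.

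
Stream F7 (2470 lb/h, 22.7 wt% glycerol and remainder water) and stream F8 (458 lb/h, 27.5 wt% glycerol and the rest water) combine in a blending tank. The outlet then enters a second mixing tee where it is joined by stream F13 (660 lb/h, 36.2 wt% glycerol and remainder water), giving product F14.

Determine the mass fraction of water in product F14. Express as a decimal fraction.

0.7420

Overall, product flow = 3588 lb/h.
water in = 2470×0.773 + 458×0.725 + 660×0.638 = 2662.4 lb/h.
water fraction in F14 = 0.7420.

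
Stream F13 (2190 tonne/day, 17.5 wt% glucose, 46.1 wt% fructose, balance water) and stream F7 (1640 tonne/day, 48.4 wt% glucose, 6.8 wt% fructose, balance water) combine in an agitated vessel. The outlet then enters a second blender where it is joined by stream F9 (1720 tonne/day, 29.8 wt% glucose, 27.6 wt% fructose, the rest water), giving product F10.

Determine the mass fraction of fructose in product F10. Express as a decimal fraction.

0.288

Overall, product flow = 5550 tonne/day.
fructose in = 2190×0.461 + 1640×0.068 + 1720×0.276 = 1595.8 tonne/day.
fructose fraction in F10 = 0.288.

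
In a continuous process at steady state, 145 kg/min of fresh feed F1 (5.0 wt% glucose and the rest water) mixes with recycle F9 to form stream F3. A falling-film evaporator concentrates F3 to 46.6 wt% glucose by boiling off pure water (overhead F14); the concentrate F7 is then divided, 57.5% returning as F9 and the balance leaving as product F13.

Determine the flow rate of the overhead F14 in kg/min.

129.4 kg/min

Overall glucose balance (none leaves overhead): glucose in fresh feed = glucose in product, i.e. 145×0.050 = (1−0.575)·F7·0.466.
F7 = 7.25/(0.466×0.425) = 36.607 kg/min.
Recycle F9 = 0.575×36.607 = 21.049 kg/min.
Combined feed F3 = 145 + 21.049 = 166.05 kg/min.
Overhead F14 = F3 − F7 = 166.05 − 36.607 = 129.44 kg/min.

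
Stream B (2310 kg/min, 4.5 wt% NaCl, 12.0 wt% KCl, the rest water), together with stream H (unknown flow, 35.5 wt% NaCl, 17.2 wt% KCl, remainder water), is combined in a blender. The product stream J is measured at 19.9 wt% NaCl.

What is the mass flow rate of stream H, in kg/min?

2280 kg/min

Let H be the unknown flow. Total out = 2310 + H.
NaCl balance: 103.95 + 0.355·H = 0.199·(2310 + H)
(0.355 − 0.199)·H = 0.199×2310 − 103.95 = 355.74
H = 355.74 / 0.156 = 2280.4 kg/min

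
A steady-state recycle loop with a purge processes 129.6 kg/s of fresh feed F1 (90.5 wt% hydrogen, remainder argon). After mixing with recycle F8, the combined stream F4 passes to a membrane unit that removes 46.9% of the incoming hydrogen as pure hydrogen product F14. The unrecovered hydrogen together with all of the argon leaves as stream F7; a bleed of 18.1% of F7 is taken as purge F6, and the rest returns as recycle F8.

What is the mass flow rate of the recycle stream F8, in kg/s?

argon enters only via F1 and leaves only via the purge: 129.6×0.095 = 0.181×(argon in F7), and the membrane unit passes all argon, so argon in F4 = argon in F7 = 68.022 kg/s.
hydrogen in F4: m_A = 129.6×0.905 + (1−0.181)·(1−0.469)·m_A, so m_A = 117.29/0.5651 = 207.55 kg/s.
F7 = (1−0.469)×207.55 + 68.022 = 178.23 kg/s.
Recycle F8 = (1−0.181)×178.23 = 145.97 kg/s.

146 kg/s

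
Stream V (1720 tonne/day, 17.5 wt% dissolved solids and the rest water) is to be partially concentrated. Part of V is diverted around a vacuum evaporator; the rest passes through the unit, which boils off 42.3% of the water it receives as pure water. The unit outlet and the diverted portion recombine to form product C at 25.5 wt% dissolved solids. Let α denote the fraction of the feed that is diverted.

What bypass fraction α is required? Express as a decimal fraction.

0.101

All 1720×0.175 = 301 tonne/day of dissolved solids reaches C, so C = 301/0.255 = 1180.4 tonne/day and vapour = 539.61 tonne/day.
The evaporator receives (1−α)·1720 of feed at 0.825 water and removes 0.423 of that water:
0.423×0.825×(1−α)×1720 = 539.61
(1−α) = 539.61/600.24 = 0.8990;  α = 0.1010.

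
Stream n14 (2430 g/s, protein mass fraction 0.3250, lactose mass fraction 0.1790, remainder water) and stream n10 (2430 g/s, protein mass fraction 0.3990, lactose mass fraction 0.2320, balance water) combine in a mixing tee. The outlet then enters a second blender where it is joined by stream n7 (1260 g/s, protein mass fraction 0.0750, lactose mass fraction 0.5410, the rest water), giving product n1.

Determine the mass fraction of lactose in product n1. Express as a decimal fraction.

Overall, product flow = 6120 g/s.
lactose in = 2430×0.179 + 2430×0.232 + 1260×0.541 = 1680.4 g/s.
lactose fraction in n1 = 0.2746.

0.2746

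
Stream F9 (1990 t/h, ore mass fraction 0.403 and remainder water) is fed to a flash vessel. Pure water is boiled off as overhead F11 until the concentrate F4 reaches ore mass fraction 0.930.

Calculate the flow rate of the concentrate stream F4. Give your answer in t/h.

862.3 t/h

ore is conserved: 1990×0.403 = 801.97 t/h all reports to the concentrate.
Concentrate = 801.97/(target fraction) = 862.33 t/h.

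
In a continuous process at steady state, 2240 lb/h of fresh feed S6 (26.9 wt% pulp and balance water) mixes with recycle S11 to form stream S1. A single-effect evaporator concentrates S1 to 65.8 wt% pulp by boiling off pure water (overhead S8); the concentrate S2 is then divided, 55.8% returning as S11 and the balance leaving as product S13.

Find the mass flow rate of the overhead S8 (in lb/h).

Overall pulp balance (none leaves overhead): pulp in fresh feed = pulp in product, i.e. 2240×0.269 = (1−0.558)·S2·0.658.
S2 = 602.56/(0.658×0.442) = 2071.8 lb/h.
Recycle S11 = 0.558×2071.8 = 1156.1 lb/h.
Combined feed S1 = 2240 + 1156.1 = 3396.1 lb/h.
Overhead S8 = S1 − S2 = 3396.1 − 2071.8 = 1324.3 lb/h.

1324 lb/h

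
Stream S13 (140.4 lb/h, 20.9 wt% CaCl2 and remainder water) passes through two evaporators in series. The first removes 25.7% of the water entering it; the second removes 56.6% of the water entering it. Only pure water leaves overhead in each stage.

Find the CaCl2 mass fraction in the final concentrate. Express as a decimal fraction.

water in feed = 140.4×0.791 = 111.06 lb/h.
After stage 1: water left = (1−0.257)×111.06 = 82.515; stream total = 111.86 lb/h.
After stage 2: water left = (1−0.566)×82.515 = 35.811; final concentrate = 65.155 lb/h.
CaCl2 fraction = 29.344/65.155 = 0.450.

0.450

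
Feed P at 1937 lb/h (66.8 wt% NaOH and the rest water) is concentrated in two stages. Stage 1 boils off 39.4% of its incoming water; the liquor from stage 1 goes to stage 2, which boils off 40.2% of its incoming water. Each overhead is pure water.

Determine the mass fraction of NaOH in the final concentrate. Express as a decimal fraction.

0.8474

water in feed = 1937×0.332 = 643.08 lb/h.
After stage 1: water left = (1−0.394)×643.08 = 389.71; stream total = 1683.6 lb/h.
After stage 2: water left = (1−0.402)×389.71 = 233.05; final concentrate = 1527 lb/h.
NaOH fraction = 1293.9/1527 = 0.8474.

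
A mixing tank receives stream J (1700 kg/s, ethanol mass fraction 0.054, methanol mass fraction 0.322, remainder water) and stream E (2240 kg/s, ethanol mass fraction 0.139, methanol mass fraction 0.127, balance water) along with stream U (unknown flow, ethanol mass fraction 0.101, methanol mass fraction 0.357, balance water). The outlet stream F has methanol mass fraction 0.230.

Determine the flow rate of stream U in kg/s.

585.2 kg/s

Let U be the unknown flow. Total out = 3940 + U.
methanol balance: 831.88 + 0.357·U = 0.230·(3940 + U)
(0.357 − 0.230)·U = 0.230×3940 − 831.88 = 74.32
U = 74.32 / 0.127 = 585.2 kg/s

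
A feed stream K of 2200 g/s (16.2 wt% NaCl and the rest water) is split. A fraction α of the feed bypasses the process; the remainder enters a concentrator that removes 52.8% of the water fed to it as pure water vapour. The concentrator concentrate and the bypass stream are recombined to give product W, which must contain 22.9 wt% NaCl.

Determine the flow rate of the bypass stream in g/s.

All 2200×0.162 = 356.4 g/s of NaCl reaches W, so W = 356.4/0.229 = 1556.3 g/s and vapour = 643.67 g/s.
The evaporator receives (1−α)·2200 of feed at 0.838 water and removes 0.528 of that water:
0.528×0.838×(1−α)×2200 = 643.67
(1−α) = 643.67/973.42 = 0.6612;  α = 0.3388.
Bypass flow = 0.3388×2200 = 745.26 g/s.

745.3 g/s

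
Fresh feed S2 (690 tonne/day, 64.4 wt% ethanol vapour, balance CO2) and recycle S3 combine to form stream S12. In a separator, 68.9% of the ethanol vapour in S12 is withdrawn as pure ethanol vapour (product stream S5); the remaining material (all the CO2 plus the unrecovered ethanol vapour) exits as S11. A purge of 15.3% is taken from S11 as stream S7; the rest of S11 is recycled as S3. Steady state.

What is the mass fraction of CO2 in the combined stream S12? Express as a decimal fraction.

CO2 enters only via S2 and leaves only via the purge: 690×0.356 = 0.153×(CO2 in S11), and the separator passes all CO2, so CO2 in S12 = CO2 in S11 = 1605.5 tonne/day.
ethanol vapour in S12: m_A = 690×0.644 + (1−0.153)·(1−0.689)·m_A, so m_A = 444.36/0.7366 = 603.27 tonne/day.
S12 = 603.27 + 1605.5 = 2208.8 tonne/day.
CO2 fraction in S12 = 1605.5/2208.8 = 0.727.

0.727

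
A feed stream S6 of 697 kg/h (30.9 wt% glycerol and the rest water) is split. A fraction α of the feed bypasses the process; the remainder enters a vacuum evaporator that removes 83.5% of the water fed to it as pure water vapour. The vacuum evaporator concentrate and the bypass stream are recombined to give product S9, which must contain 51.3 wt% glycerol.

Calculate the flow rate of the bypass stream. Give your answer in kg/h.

216.6 kg/h

All 697×0.309 = 215.37 kg/h of glycerol reaches S9, so S9 = 215.37/0.513 = 419.83 kg/h and vapour = 277.17 kg/h.
The evaporator receives (1−α)·697 of feed at 0.691 water and removes 0.835 of that water:
0.835×0.691×(1−α)×697 = 277.17
(1−α) = 277.17/402.16 = 0.6892;  α = 0.3108.
Bypass flow = 0.3108×697 = 216.62 kg/h.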